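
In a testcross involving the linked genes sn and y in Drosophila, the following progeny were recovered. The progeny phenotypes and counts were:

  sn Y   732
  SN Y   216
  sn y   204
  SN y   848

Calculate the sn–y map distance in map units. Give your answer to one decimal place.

21.0 map units

The two most frequent classes, SN y (848) and sn Y (732), are the parental types, so the F1 was SN y / sn Y.
The recombinant classes are SN Y and sn y: 216 + 204 = 420.
Recombination frequency = 420/2000 = 0.2100 ≈ 21.0%, i.e. 21.0 map units.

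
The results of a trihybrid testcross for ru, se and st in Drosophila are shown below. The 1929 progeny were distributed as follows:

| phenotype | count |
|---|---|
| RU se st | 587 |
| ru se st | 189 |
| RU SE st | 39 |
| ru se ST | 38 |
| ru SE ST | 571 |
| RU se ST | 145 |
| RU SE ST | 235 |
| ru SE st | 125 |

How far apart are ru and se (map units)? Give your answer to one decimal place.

26.0 map units

The two most frequent reciprocal classes, ru SE ST and RU se st, are the parental types, so the F1 was ru SE ST / RU se st.
The two rarest classes, ru se ST and RU SE st, are the double crossovers. Comparing them with the parentals, only the se allele has switched, so se is the middle locus and the order is ru – se – st.
Crossovers in the ru–se interval produce the single-crossover classes RU SE ST and ru se st (235 + 189 = 424) plus the double crossovers (77).
RF(ru–se) = (424 + 77) / 1929 = 501/1929 = 0.2597 → 26.0 map units.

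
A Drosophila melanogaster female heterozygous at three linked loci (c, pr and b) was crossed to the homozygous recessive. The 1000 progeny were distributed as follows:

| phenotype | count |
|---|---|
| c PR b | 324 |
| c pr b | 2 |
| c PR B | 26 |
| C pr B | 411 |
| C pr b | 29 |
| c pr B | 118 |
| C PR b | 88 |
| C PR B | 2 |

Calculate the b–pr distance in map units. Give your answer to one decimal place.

5.9 map units

The two most frequent reciprocal classes, c PR b and C pr B, are the parental types, so the F1 was c PR b / C pr B.
The two rarest classes, c pr b and C PR B, are the double crossovers. Comparing them with the parentals, only the pr allele has switched, so pr is the middle locus and the order is b – pr – c.
Crossovers in the b–pr interval produce the single-crossover classes c PR B and C pr b (26 + 29 = 55) plus the double crossovers (4).
RF(b–pr) = (55 + 4) / 1000 = 59/1000 = 0.0590 → 5.9 map units.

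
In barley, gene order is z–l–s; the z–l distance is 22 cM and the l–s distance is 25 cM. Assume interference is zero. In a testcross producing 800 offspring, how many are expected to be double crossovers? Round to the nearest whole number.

44

Map distances give recombination frequencies of 0.220 and 0.250 for the two intervals.
With no interference, expected double-crossover frequency = 0.220 × 0.250 = 0.05500.
Expected number = 0.05500 × 800 = 44.00 ≈ 44.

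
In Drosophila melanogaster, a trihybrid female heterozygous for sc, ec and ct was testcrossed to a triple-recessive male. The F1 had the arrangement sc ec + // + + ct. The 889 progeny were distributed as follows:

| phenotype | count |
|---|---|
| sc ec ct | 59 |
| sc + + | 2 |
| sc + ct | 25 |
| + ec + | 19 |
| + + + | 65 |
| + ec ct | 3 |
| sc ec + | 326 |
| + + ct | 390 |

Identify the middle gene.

ec

The two rarest classes, sc + + and + ec ct, are the double crossovers. Comparing them with the parentals, only the ec allele has switched, so ec is the middle locus and the order is ct – ec – sc.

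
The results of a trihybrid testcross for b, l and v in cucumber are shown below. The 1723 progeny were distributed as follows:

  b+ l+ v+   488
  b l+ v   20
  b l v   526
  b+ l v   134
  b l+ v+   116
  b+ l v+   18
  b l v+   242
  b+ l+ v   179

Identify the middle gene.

The two most frequent reciprocal classes, b+ l+ v+ and b l v, are the parental types, so the F1 was b+ l+ v+ / b l v.
The two rarest classes, b+ l v+ and b l+ v, are the double crossovers. Comparing them with the parentals, only the l allele has switched, so l is the middle locus and the order is b – l – v.

l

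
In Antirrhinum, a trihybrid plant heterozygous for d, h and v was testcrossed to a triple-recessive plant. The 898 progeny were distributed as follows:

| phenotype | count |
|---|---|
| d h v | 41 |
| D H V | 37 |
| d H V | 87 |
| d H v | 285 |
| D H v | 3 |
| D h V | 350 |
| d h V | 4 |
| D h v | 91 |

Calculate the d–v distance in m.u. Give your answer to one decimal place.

20.6 m.u.

The two most frequent reciprocal classes, D h V and d H v, are the parental types, so the F1 was D h V / d H v.
The two rarest classes, d h V and D H v, are the double crossovers. Comparing them with the parentals, only the d allele has switched, so d is the middle locus and the order is h – d – v.
Crossovers in the d–v interval produce the single-crossover classes D h v and d H V (91 + 87 = 178) plus the double crossovers (7).
RF(d–v) = (178 + 7) / 898 = 185/898 = 0.2060 → 20.6 m.u.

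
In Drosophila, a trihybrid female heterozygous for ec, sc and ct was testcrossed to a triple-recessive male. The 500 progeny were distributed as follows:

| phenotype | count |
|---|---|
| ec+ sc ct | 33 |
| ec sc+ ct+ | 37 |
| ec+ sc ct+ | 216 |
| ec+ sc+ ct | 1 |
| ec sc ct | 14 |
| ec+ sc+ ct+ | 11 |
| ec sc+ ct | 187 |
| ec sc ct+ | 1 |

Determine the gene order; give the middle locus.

The two most frequent reciprocal classes, ec sc+ ct and ec+ sc ct+, are the parental types, so the F1 was ec sc+ ct / ec+ sc ct+.
The two rarest classes, ec+ sc+ ct and ec sc ct+, are the double crossovers. Comparing them with the parentals, only the ec allele has switched, so ec is the middle locus and the order is ct – ec – sc.

ec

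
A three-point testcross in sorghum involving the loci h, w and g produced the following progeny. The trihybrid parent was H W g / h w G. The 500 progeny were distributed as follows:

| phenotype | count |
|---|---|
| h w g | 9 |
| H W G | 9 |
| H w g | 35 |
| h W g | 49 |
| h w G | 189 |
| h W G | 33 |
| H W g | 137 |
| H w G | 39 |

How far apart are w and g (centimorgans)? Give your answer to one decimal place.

17.2 centimorgans

The two rarest classes, H W G and h w g, are the double crossovers. Comparing them with the parentals, only the g allele has switched, so g is the middle locus and the order is w – g – h.
Crossovers in the w–g interval produce the single-crossover classes H w g and h W G (35 + 33 = 68) plus the double crossovers (18).
RF(w–g) = (68 + 18) / 500 = 86/500 = 0.1720 → 17.2 centimorgans.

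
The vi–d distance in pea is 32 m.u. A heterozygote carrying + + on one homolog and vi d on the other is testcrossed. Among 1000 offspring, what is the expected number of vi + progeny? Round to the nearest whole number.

160

A map distance of 32 m.u. corresponds to a recombination frequency of 0.320.
The F1 is + + / vi d, so vi + is a recombinant gamete class with expected frequency r/2 = 0.320/2 = 0.1600.
Expected number = 0.1600 × 1000 = 160.00 ≈ 160.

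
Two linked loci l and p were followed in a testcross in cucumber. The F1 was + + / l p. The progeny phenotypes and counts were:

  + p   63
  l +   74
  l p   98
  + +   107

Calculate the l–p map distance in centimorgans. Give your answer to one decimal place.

40.1 centimorgans

The recombinant classes are + p and l +: 63 + 74 = 137.
Recombination frequency = 137/342 = 0.4006 ≈ 40.1%, i.e. 40.1 centimorgans.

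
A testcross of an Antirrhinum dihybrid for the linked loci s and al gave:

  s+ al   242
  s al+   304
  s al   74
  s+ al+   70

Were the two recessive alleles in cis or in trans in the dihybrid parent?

trans

The two most frequent classes are s+ al (242) and s al+ (304); these are the parental (non-recombinant) types.
So the F1 carried s+ al on one chromosome and s al+ on the other — the recessive alleles are on opposite chromosomes (trans / repulsion).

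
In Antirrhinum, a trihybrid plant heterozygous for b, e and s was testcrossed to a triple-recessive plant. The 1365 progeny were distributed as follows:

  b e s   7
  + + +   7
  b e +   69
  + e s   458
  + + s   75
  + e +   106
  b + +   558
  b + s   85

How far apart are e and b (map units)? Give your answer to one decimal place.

11.6 map units

The two most frequent reciprocal classes, + e s and b + +, are the parental types, so the F1 was + e s / b + +.
The two rarest classes, b e s and + + +, are the double crossovers. Comparing them with the parentals, only the b allele has switched, so b is the middle locus and the order is e – b – s.
Crossovers in the e–b interval produce the single-crossover classes + + s and b e + (75 + 69 = 144) plus the double crossovers (14).
RF(e–b) = (144 + 14) / 1365 = 158/1365 = 0.1158 → 11.6 map units.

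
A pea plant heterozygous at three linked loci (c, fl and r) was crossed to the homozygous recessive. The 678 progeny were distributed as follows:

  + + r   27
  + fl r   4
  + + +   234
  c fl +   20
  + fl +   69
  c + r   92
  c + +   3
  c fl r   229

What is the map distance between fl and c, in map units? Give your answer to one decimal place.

24.8 map units

The two most frequent reciprocal classes, c fl r and + + +, are the parental types, so the F1 was c fl r / + + +.
The two rarest classes, + fl r and c + +, are the double crossovers. Comparing them with the parentals, only the c allele has switched, so c is the middle locus and the order is fl – c – r.
Crossovers in the fl–c interval produce the single-crossover classes c + r and + fl + (92 + 69 = 161) plus the double crossovers (7).
RF(fl–c) = (161 + 7) / 678 = 168/678 = 0.2478 → 24.8 map units.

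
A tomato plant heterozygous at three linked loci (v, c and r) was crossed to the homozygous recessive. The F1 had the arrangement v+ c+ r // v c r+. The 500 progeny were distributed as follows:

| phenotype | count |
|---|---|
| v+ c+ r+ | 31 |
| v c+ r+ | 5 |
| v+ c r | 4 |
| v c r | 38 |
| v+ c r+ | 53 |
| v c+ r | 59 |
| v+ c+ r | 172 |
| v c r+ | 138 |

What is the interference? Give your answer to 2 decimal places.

0.52

The two rarest classes, v+ c r and v c+ r+, are the double crossovers. Comparing them with the parentals, only the c allele has switched, so c is the middle locus and the order is r – c – v.
r–c: (69 + 9)/500 = 0.1560; c–v: (112 + 9)/500 = 0.2420.
Expected DCO frequency = 0.1560 × 0.2420 ≈ 0.03775; observed = 9/500 ≈ 0.01800.
Coefficient of coincidence = 0.01800/0.03775 ≈ 0.48; interference = 1 − 0.48 = 0.52.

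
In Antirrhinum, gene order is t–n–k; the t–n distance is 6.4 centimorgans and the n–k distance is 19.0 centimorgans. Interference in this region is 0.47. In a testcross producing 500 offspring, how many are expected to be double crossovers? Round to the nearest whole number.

Map distances give recombination frequencies of 0.064 and 0.190 for the two intervals.
With interference 0.47 (so coincidence = 0.53), expected double-crossover frequency = 0.064 × 0.190 × 0.53 = 0.00644.
Expected number = 0.00644 × 500 = 3.22 ≈ 3.

3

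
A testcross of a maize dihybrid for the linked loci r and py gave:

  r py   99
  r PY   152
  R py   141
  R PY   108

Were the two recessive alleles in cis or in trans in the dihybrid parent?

The two most frequent classes are R py (141) and r PY (152); these are the parental (non-recombinant) types.
So the F1 carried R py on one chromosome and r PY on the other — the recessive alleles are on opposite chromosomes (trans / repulsion).

trans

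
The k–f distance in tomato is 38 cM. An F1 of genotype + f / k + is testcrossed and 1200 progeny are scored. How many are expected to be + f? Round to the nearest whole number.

A map distance of 38 cM corresponds to a recombination frequency of 0.380.
The F1 is + f / k +, so + f is a parental gamete class with expected frequency (1 − r)/2 = 0.620/2 = 0.3100.
Expected number = 0.3100 × 1200 = 372.00 ≈ 372.

372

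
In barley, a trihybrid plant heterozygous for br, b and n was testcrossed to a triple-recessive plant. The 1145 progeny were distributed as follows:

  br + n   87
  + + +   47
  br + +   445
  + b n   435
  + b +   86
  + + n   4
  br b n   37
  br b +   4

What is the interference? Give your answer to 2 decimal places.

0.45

The two most frequent reciprocal classes, + b n and br + +, are the parental types, so the F1 was + b n / br + +.
The two rarest classes, + + n and br b +, are the double crossovers. Comparing them with the parentals, only the b allele has switched, so b is the middle locus and the order is n – b – br.
n–b: (173 + 8)/1145 = 0.1581; b–br: (84 + 8)/1145 = 0.0803.
Expected DCO frequency = 0.1581 × 0.0803 ≈ 0.01270; observed = 8/1145 ≈ 0.00699.
Coefficient of coincidence = 0.00699/0.01270 ≈ 0.55; interference = 1 − 0.55 = 0.45.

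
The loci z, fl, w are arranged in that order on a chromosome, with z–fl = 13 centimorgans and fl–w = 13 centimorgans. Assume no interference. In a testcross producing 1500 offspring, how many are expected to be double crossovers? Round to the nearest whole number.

Map distances give recombination frequencies of 0.130 and 0.130 for the two intervals.
With no interference, expected double-crossover frequency = 0.130 × 0.130 = 0.01690.
Expected number = 0.01690 × 1500 = 25.35 ≈ 25.

25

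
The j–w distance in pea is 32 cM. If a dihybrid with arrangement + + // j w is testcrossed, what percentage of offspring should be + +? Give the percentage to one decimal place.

A map distance of 32 cM corresponds to a recombination frequency of 0.320.
The F1 is + + / j w, so + + is a parental gamete class with expected frequency (1 − r)/2 = 0.680/2 = 0.3400.
That is 0.3400 = 34.0% of the progeny.

34.0%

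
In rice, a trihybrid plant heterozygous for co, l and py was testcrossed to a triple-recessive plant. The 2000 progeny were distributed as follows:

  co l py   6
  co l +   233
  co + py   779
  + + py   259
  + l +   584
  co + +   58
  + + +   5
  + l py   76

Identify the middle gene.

l

The two most frequent reciprocal classes, co + py and + l +, are the parental types, so the F1 was co + py / + l +.
The two rarest classes, co l py and + + +, are the double crossovers. Comparing them with the parentals, only the l allele has switched, so l is the middle locus and the order is co – l – py.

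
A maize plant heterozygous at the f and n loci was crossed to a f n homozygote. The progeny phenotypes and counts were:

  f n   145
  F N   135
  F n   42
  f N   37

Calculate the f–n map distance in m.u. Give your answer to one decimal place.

22.0 m.u.

The two most frequent classes, F N (135) and f n (145), are the parental types, so the F1 was F N / f n.
The recombinant classes are F n and f N: 42 + 37 = 79.
Recombination frequency = 79/359 = 0.2201 ≈ 22.0%, i.e. 22.0 m.u.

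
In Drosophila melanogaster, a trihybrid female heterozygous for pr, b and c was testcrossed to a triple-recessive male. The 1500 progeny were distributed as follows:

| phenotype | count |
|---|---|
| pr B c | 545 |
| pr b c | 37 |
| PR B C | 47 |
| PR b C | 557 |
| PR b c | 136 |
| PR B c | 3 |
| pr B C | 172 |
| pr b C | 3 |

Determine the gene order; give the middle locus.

pr

The two most frequent reciprocal classes, pr B c and PR b C, are the parental types, so the F1 was pr B c / PR b C.
The two rarest classes, PR B c and pr b C, are the double crossovers. Comparing them with the parentals, only the pr allele has switched, so pr is the middle locus and the order is c – pr – b.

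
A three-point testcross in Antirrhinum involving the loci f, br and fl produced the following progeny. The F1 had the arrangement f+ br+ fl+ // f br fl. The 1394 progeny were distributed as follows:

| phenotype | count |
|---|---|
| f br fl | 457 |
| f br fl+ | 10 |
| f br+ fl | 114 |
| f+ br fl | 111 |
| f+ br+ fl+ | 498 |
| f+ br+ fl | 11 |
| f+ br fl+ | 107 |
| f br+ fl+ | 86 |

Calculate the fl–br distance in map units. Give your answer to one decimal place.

The two rarest classes, f+ br+ fl and f br fl+, are the double crossovers. Comparing them with the parentals, only the fl allele has switched, so fl is the middle locus and the order is br – fl – f.
Crossovers in the br–fl interval produce the single-crossover classes f+ br fl+ and f br+ fl (107 + 114 = 221) plus the double crossovers (21).
RF(br–fl) = (221 + 21) / 1394 = 242/1394 = 0.1736 → 17.4 map units.

17.4 map units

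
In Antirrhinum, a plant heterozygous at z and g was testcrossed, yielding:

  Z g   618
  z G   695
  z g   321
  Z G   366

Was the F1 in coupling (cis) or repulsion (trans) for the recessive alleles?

The two most frequent classes are Z g (618) and z G (695); these are the parental (non-recombinant) types.
So the F1 carried Z g on one chromosome and z G on the other — the recessive alleles are on opposite chromosomes (trans / repulsion).

trans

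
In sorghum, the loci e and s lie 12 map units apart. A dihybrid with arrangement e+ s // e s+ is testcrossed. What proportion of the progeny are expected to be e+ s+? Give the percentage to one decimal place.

A map distance of 12 map units corresponds to a recombination frequency of 0.120.
The F1 is e+ s / e s+, so e+ s+ is a recombinant gamete class with expected frequency r/2 = 0.120/2 = 0.0600.
That is 0.0600 = 6.0% of the progeny.

6.0%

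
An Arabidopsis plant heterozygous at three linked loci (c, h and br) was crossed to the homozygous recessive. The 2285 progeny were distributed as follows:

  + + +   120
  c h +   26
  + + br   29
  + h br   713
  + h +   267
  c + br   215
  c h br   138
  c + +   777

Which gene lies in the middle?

The two most frequent reciprocal classes, + h br and c + +, are the parental types, so the F1 was + h br / c + +.
The two rarest classes, + + br and c h +, are the double crossovers. Comparing them with the parentals, only the h allele has switched, so h is the middle locus and the order is c – h – br.

h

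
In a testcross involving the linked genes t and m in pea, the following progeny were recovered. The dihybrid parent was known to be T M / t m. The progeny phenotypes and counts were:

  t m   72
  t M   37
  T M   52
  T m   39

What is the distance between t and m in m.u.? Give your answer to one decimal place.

The recombinant classes are T m and t M: 39 + 37 = 76.
Recombination frequency = 76/200 = 0.3800 ≈ 38.0%, i.e. 38.0 m.u.

38.0 m.u.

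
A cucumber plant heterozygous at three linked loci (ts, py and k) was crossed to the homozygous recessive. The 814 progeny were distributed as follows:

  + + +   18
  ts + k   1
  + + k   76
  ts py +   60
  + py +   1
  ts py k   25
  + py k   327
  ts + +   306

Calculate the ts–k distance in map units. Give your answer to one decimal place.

The two most frequent reciprocal classes, + py k and ts + +, are the parental types, so the F1 was + py k / ts + +.
The two rarest classes, + py + and ts + k, are the double crossovers. Comparing them with the parentals, only the k allele has switched, so k is the middle locus and the order is py – k – ts.
Crossovers in the k–ts interval produce the single-crossover classes ts py k and + + + (25 + 18 = 43) plus the double crossovers (2).
RF(k–ts) = (43 + 2) / 814 = 45/814 = 0.0553 → 5.5 map units.

5.5 map units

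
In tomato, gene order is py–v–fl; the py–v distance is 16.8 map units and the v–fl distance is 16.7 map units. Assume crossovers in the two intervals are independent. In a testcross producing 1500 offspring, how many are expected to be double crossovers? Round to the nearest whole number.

42

Map distances give recombination frequencies of 0.168 and 0.167 for the two intervals.
With no interference, expected double-crossover frequency = 0.168 × 0.167 = 0.02806.
Expected number = 0.02806 × 1500 = 42.08 ≈ 42.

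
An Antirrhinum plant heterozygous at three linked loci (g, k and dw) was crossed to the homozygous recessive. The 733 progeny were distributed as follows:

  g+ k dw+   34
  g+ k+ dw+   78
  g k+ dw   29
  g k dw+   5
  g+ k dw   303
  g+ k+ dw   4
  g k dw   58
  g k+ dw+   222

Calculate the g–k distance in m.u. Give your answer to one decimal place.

19.8 m.u.

The two most frequent reciprocal classes, g k+ dw+ and g+ k dw, are the parental types, so the F1 was g k+ dw+ / g+ k dw.
The two rarest classes, g k dw+ and g+ k+ dw, are the double crossovers. Comparing them with the parentals, only the k allele has switched, so k is the middle locus and the order is dw – k – g.
Crossovers in the k–g interval produce the single-crossover classes g+ k+ dw+ and g k dw (78 + 58 = 136) plus the double crossovers (9).
RF(k–g) = (136 + 9) / 733 = 145/733 = 0.1978 → 19.8 m.u.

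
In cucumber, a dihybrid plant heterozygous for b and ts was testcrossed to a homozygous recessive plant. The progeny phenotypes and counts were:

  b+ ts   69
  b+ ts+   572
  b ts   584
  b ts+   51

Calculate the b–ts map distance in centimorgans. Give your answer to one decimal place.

9.4 centimorgans

The two most frequent classes, b+ ts+ (572) and b ts (584), are the parental types, so the F1 was b+ ts+ / b ts.
The recombinant classes are b+ ts and b ts+: 69 + 51 = 120.
Recombination frequency = 120/1276 = 0.0940 ≈ 9.4%, i.e. 9.4 centimorgans.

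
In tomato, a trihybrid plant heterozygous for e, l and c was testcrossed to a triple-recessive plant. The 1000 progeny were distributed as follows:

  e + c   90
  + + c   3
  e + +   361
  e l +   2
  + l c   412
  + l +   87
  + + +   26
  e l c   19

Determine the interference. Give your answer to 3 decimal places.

0.451

The two most frequent reciprocal classes, e + + and + l c, are the parental types, so the F1 was e + + / + l c.
The two rarest classes, e l + and + + c, are the double crossovers. Comparing them with the parentals, only the l allele has switched, so l is the middle locus and the order is c – l – e.
c–l: (177 + 5)/1000 = 0.1820; l–e: (45 + 5)/1000 = 0.0500.
Expected DCO frequency = 0.1820 × 0.0500 ≈ 0.00910; observed = 5/1000 ≈ 0.00500.
Coefficient of coincidence = 0.00500/0.00910 ≈ 0.549; interference = 1 − 0.549 = 0.451.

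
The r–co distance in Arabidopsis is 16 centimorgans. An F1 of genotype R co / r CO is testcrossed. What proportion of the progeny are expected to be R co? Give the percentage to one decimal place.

42.0%

A map distance of 16 centimorgans corresponds to a recombination frequency of 0.160.
The F1 is R co / r CO, so R co is a parental gamete class with expected frequency (1 − r)/2 = 0.840/2 = 0.4200.
That is 0.4200 = 42.0% of the progeny.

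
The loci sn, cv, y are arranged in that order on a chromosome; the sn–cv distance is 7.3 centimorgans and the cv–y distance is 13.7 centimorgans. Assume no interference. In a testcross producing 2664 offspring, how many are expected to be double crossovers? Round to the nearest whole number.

27

Map distances give recombination frequencies of 0.073 and 0.137 for the two intervals.
With no interference, expected double-crossover frequency = 0.073 × 0.137 = 0.01000.
Expected number = 0.01000 × 2664 = 26.64 ≈ 27.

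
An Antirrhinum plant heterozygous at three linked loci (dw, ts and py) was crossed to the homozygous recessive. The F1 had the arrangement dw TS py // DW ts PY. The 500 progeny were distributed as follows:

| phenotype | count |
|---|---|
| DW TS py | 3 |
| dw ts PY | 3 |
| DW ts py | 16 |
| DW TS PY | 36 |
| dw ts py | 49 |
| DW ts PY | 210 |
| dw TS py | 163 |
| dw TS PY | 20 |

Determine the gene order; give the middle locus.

dw

The two rarest classes, DW TS py and dw ts PY, are the double crossovers. Comparing them with the parentals, only the dw allele has switched, so dw is the middle locus and the order is py – dw – ts.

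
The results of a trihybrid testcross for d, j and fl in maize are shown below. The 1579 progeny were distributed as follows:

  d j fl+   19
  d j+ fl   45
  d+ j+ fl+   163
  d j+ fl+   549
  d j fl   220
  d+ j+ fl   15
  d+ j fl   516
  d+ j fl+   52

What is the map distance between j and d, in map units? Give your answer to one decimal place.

26.4 map units

The two most frequent reciprocal classes, d+ j fl and d j+ fl+, are the parental types, so the F1 was d+ j fl / d j+ fl+.
The two rarest classes, d+ j+ fl and d j fl+, are the double crossovers. Comparing them with the parentals, only the j allele has switched, so j is the middle locus and the order is fl – j – d.
Crossovers in the j–d interval produce the single-crossover classes d j fl and d+ j+ fl+ (220 + 163 = 383) plus the double crossovers (34).
RF(j–d) = (383 + 34) / 1579 = 417/1579 = 0.2641 → 26.4 map units.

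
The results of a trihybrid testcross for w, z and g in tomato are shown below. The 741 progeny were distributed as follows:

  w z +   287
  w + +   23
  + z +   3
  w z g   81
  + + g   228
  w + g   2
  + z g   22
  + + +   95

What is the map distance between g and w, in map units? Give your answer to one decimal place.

The two most frequent reciprocal classes, + + g and w z +, are the parental types, so the F1 was + + g / w z +.
The two rarest classes, w + g and + z +, are the double crossovers. Comparing them with the parentals, only the w allele has switched, so w is the middle locus and the order is z – w – g.
Crossovers in the w–g interval produce the single-crossover classes + + + and w z g (95 + 81 = 176) plus the double crossovers (5).
RF(w–g) = (176 + 5) / 741 = 181/741 = 0.2443 → 24.4 map units.

24.4 map units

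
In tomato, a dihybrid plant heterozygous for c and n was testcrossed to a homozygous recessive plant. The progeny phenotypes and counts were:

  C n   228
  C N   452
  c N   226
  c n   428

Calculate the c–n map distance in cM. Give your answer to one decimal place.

34.0 cM

The two most frequent classes, C N (452) and c n (428), are the parental types, so the F1 was C N / c n.
The recombinant classes are C n and c N: 228 + 226 = 454.
Recombination frequency = 454/1334 = 0.3403 ≈ 34.0%, i.e. 34.0 cM.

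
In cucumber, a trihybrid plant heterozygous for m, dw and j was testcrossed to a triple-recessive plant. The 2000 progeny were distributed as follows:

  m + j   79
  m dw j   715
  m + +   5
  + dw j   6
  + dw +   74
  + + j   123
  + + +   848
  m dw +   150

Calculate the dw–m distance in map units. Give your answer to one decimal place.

8.2 map units

The two most frequent reciprocal classes, m dw j and + + +, are the parental types, so the F1 was m dw j / + + +.
The two rarest classes, + dw j and m + +, are the double crossovers. Comparing them with the parentals, only the m allele has switched, so m is the middle locus and the order is j – m – dw.
Crossovers in the m–dw interval produce the single-crossover classes m + j and + dw + (79 + 74 = 153) plus the double crossovers (11).
RF(m–dw) = (153 + 11) / 2000 = 164/2000 = 0.0820 → 8.2 map units.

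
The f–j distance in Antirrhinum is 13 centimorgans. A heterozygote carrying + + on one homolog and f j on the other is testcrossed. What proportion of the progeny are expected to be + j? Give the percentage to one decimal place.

A map distance of 13 centimorgans corresponds to a recombination frequency of 0.130.
The F1 is + + / f j, so + j is a recombinant gamete class with expected frequency r/2 = 0.130/2 = 0.0650.
That is 0.0650 = 6.5% of the progeny.

6.5%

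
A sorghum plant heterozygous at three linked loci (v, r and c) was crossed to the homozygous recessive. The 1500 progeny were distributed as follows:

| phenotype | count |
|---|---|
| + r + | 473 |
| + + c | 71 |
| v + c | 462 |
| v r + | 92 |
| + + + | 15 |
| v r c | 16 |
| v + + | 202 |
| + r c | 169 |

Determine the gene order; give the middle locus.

r

The two most frequent reciprocal classes, + r + and v + c, are the parental types, so the F1 was + r + / v + c.
The two rarest classes, + + + and v r c, are the double crossovers. Comparing them with the parentals, only the r allele has switched, so r is the middle locus and the order is c – r – v.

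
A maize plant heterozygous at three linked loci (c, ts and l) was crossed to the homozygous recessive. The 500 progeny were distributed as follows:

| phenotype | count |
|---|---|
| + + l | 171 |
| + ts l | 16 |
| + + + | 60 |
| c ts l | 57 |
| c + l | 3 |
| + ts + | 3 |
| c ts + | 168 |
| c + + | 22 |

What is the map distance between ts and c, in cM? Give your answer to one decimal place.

The two most frequent reciprocal classes, + + l and c ts +, are the parental types, so the F1 was + + l / c ts +.
The two rarest classes, c + l and + ts +, are the double crossovers. Comparing them with the parentals, only the c allele has switched, so c is the middle locus and the order is ts – c – l.
Crossovers in the ts–c interval produce the single-crossover classes + ts l and c + + (16 + 22 = 38) plus the double crossovers (6).
RF(ts–c) = (38 + 6) / 500 = 44/500 = 0.0880 → 8.8 cM.

8.8 cM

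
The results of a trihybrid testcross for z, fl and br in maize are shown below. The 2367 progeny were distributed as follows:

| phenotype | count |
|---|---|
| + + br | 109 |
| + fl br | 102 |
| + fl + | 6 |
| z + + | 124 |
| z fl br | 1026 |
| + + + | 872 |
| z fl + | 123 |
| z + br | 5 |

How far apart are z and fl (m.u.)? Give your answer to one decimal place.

The two most frequent reciprocal classes, z fl br and + + +, are the parental types, so the F1 was z fl br / + + +.
The two rarest classes, z + br and + fl +, are the double crossovers. Comparing them with the parentals, only the fl allele has switched, so fl is the middle locus and the order is br – fl – z.
Crossovers in the fl–z interval produce the single-crossover classes + fl br and z + + (102 + 124 = 226) plus the double crossovers (11).
RF(fl–z) = (226 + 11) / 2367 = 237/2367 = 0.1001 → 10.0 m.u.

10.0 m.u.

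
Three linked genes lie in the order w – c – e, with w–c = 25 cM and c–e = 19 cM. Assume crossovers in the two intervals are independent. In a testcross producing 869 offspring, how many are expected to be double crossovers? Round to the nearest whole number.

Map distances give recombination frequencies of 0.250 and 0.190 for the two intervals.
With no interference, expected double-crossover frequency = 0.250 × 0.190 = 0.04750.
Expected number = 0.04750 × 869 = 41.28 ≈ 41.

41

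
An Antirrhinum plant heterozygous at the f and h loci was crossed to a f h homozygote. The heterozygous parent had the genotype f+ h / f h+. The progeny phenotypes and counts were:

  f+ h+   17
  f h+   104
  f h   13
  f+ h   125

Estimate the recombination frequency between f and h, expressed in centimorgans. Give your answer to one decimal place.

11.6 centimorgans

The recombinant classes are f+ h+ and f h: 17 + 13 = 30.
Recombination frequency = 30/259 = 0.1158 ≈ 11.6%, i.e. 11.6 centimorgans.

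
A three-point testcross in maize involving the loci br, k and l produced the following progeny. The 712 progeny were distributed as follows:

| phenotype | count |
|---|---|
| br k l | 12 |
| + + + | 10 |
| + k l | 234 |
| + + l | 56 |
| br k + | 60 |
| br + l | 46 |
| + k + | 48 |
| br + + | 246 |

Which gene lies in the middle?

The two most frequent reciprocal classes, br + + and + k l, are the parental types, so the F1 was br + + / + k l.
The two rarest classes, + + + and br k l, are the double crossovers. Comparing them with the parentals, only the br allele has switched, so br is the middle locus and the order is k – br – l.

br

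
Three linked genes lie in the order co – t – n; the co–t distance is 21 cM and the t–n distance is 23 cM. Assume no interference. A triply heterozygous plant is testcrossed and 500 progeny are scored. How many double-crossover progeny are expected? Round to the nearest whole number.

Map distances give recombination frequencies of 0.210 and 0.230 for the two intervals.
With no interference, expected double-crossover frequency = 0.210 × 0.230 = 0.04830.
Expected number = 0.04830 × 500 = 24.15 ≈ 24.

24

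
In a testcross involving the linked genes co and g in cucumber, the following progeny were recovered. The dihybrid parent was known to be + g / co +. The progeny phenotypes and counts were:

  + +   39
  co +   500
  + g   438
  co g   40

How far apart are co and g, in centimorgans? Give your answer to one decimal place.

The recombinant classes are + + and co g: 39 + 40 = 79.
Recombination frequency = 79/1017 = 0.0777 ≈ 7.8%, i.e. 7.8 centimorgans.

7.8 centimorgans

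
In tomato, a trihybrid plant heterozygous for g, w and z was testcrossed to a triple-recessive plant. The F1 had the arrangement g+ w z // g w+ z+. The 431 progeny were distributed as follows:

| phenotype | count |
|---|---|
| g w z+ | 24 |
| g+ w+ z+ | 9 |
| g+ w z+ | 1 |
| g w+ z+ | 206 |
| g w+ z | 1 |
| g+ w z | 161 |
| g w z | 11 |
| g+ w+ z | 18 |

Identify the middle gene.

z

The two rarest classes, g+ w z+ and g w+ z, are the double crossovers. Comparing them with the parentals, only the z allele has switched, so z is the middle locus and the order is g – z – w.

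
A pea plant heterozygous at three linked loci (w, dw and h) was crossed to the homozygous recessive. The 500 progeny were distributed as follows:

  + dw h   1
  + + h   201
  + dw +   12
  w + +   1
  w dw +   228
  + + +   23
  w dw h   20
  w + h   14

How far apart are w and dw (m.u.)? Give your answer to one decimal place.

5.6 m.u.

The two most frequent reciprocal classes, w dw + and + + h, are the parental types, so the F1 was w dw + / + + h.
The two rarest classes, w + + and + dw h, are the double crossovers. Comparing them with the parentals, only the dw allele has switched, so dw is the middle locus and the order is w – dw – h.
Crossovers in the w–dw interval produce the single-crossover classes + dw + and w + h (12 + 14 = 26) plus the double crossovers (2).
RF(w–dw) = (26 + 2) / 500 = 28/500 = 0.0560 → 5.6 m.u.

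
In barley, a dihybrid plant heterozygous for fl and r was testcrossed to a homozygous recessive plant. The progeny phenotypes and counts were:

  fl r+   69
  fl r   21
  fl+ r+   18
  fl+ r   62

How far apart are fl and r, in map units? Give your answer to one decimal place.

The two most frequent classes, fl+ r (62) and fl r+ (69), are the parental types, so the F1 was fl+ r / fl r+.
The recombinant classes are fl+ r+ and fl r: 18 + 21 = 39.
Recombination frequency = 39/170 = 0.2294 ≈ 22.9%, i.e. 22.9 map units.

22.9 map units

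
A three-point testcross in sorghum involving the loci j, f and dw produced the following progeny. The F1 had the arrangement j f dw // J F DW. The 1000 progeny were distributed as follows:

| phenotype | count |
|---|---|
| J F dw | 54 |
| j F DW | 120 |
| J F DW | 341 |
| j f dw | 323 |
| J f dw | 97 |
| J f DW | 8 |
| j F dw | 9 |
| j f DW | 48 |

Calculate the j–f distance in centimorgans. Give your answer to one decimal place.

The two rarest classes, j F dw and J f DW, are the double crossovers. Comparing them with the parentals, only the f allele has switched, so f is the middle locus and the order is j – f – dw.
Crossovers in the j–f interval produce the single-crossover classes J f dw and j F DW (97 + 120 = 217) plus the double crossovers (17).
RF(j–f) = (217 + 17) / 1000 = 234/1000 = 0.2340 → 23.4 centimorgans.

23.4 centimorgans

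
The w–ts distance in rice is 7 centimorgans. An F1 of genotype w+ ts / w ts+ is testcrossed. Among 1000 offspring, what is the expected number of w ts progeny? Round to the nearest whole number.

35

A map distance of 7 centimorgans corresponds to a recombination frequency of 0.070.
The F1 is w+ ts / w ts+, so w ts is a recombinant gamete class with expected frequency r/2 = 0.070/2 = 0.0350.
Expected number = 0.0350 × 1000 = 35.00 ≈ 35.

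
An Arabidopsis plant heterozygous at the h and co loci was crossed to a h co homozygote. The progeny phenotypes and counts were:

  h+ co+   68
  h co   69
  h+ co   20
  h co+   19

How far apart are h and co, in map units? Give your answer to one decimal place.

22.2 map units

The two most frequent classes, h+ co+ (68) and h co (69), are the parental types, so the F1 was h+ co+ / h co.
The recombinant classes are h+ co and h co+: 20 + 19 = 39.
Recombination frequency = 39/176 = 0.2216 ≈ 22.2%, i.e. 22.2 map units.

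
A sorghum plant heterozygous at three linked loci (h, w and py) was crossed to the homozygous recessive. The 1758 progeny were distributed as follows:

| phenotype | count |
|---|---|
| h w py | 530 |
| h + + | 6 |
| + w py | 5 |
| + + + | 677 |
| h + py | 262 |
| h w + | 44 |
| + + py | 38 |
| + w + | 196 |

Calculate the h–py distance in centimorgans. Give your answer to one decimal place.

5.3 centimorgans

The two most frequent reciprocal classes, + + + and h w py, are the parental types, so the F1 was + + + / h w py.
The two rarest classes, h + + and + w py, are the double crossovers. Comparing them with the parentals, only the h allele has switched, so h is the middle locus and the order is w – h – py.
Crossovers in the h–py interval produce the single-crossover classes + + py and h w + (38 + 44 = 82) plus the double crossovers (11).
RF(h–py) = (82 + 11) / 1758 = 93/1758 = 0.0529 → 5.3 centimorgans.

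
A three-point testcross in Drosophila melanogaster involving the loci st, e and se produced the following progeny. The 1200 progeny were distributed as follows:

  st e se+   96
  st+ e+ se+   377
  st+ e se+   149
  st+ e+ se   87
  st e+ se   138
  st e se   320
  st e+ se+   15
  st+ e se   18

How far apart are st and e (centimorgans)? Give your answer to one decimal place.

The two most frequent reciprocal classes, st e se and st+ e+ se+, are the parental types, so the F1 was st e se / st+ e+ se+.
The two rarest classes, st+ e se and st e+ se+, are the double crossovers. Comparing them with the parentals, only the st allele has switched, so st is the middle locus and the order is e – st – se.
Crossovers in the e–st interval produce the single-crossover classes st e+ se and st+ e se+ (138 + 149 = 287) plus the double crossovers (33).
RF(e–st) = (287 + 33) / 1200 = 320/1200 = 0.2667 → 26.7 centimorgans.

26.7 centimorgans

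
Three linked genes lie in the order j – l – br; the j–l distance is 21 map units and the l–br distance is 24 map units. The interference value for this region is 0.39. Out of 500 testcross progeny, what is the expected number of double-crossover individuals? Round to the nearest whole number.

15

Map distances give recombination frequencies of 0.210 and 0.240 for the two intervals.
With interference 0.39 (so coincidence = 0.61), expected double-crossover frequency = 0.210 × 0.240 × 0.61 = 0.03074.
Expected number = 0.03074 × 500 = 15.37 ≈ 15.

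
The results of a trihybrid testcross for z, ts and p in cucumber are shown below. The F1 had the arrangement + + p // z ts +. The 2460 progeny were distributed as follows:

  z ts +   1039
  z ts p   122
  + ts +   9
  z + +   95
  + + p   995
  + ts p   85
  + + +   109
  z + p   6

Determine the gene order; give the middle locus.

The two rarest classes, z + p and + ts +, are the double crossovers. Comparing them with the parentals, only the z allele has switched, so z is the middle locus and the order is ts – z – p.

z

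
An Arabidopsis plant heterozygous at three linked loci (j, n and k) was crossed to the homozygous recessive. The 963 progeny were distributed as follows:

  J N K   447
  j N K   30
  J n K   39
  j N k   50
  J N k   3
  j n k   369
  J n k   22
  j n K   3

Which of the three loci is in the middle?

k

The two most frequent reciprocal classes, J N K and j n k, are the parental types, so the F1 was J N K / j n k.
The two rarest classes, J N k and j n K, are the double crossovers. Comparing them with the parentals, only the k allele has switched, so k is the middle locus and the order is j – k – n.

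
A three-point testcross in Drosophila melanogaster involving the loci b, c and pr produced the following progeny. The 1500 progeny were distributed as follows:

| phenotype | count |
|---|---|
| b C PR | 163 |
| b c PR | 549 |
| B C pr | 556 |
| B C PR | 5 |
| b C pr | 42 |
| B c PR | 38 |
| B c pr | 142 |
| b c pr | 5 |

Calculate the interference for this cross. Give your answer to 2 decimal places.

The two most frequent reciprocal classes, b c PR and B C pr, are the parental types, so the F1 was b c PR / B C pr.
The two rarest classes, b c pr and B C PR, are the double crossovers. Comparing them with the parentals, only the pr allele has switched, so pr is the middle locus and the order is b – pr – c.
b–pr: (80 + 10)/1500 = 0.0600; pr–c: (305 + 10)/1500 = 0.2100.
Expected DCO frequency = 0.0600 × 0.2100 ≈ 0.01260; observed = 10/1500 ≈ 0.00667.
Coefficient of coincidence = 0.00667/0.01260 ≈ 0.53; interference = 1 − 0.53 = 0.47.

0.47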